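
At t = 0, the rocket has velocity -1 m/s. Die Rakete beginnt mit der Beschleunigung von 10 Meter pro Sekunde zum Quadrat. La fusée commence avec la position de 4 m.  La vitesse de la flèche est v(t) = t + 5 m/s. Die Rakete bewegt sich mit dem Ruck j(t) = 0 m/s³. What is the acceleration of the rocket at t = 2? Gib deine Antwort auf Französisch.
En partant du jerk j(t) = 0, nous prenons 1 primitive. La primitive du jerk est l'accélération. En utilisant a(0) = 10, nous obtenons a(t) = 10. De l'équation de l'accélération a(t) = 10, nous substituons t = 2 pour obtenir a = 10.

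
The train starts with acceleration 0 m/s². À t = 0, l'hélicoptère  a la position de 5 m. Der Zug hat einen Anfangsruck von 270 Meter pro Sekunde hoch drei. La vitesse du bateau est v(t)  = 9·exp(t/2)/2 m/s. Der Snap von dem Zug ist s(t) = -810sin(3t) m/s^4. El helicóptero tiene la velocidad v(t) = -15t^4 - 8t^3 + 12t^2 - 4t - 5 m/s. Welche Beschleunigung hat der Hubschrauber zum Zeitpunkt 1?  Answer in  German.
Ausgehend von der Geschwindigkeit v(t) = -15·t^4 - 8·t^3 + 12·t^2 - 4·t - 5, nehmen wir 1 Ableitung. Durch Ableiten von der Geschwindigkeit erhalten wir die Beschleunigung: a(t) = -60·t^3 - 24·t^2 + 24·t - 4. Wir haben die Beschleunigung a(t) = -60·t^3 - 24·t^2 + 24·t - 4. Durch Einsetzen von t = 1: a(1) = -64.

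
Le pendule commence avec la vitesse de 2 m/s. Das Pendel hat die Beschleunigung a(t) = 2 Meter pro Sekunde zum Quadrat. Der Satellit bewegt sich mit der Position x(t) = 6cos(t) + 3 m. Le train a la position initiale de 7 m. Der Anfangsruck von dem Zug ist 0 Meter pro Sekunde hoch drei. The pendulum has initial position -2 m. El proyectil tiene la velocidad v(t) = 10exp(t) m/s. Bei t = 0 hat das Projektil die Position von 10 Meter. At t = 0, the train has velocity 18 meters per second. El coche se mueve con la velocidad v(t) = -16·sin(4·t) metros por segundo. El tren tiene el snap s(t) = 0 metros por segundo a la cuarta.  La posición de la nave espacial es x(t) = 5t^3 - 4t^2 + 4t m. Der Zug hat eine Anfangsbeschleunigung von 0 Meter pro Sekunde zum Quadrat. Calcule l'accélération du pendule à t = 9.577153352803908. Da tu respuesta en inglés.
We have acceleration a(t) = 2. Substituting t = 9.577153352803908: a(9.577153352803908) = 2.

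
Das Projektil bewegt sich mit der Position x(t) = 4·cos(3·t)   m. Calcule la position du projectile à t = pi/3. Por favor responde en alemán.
Wir haben die Position x(t) = 4·cos(3·t). Durch Einsetzen von t = pi/3: x(pi/3) = -4.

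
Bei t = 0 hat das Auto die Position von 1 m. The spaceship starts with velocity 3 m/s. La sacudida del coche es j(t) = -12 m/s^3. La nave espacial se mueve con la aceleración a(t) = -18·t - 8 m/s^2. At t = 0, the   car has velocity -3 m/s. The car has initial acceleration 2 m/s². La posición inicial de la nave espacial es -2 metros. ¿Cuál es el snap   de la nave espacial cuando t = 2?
Debemos derivar nuestra ecuación de la aceleración a(t) = -18·t - 8 2 veces. Tomando d/dt de a(t), encontramos j(t) = -18. Derivando la sacudida, obtenemos el snap: s(t) = 0. De la ecuación del snap s(t) = 0, sustituimos t = 2 para obtener s = 0.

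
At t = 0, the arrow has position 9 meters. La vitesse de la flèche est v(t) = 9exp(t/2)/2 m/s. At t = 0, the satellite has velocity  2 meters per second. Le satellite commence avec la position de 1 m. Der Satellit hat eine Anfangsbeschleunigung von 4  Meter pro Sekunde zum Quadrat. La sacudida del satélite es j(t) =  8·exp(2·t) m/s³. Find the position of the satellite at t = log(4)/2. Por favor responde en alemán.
Wir müssen die Stammfunktion unserer Gleichung für den Ruck j(t) = 8·exp(2·t) 3-mal finden. Das Integral von dem Ruck ist die Beschleunigung. Mit a(0) = 4 erhalten wir a(t) = 4·exp(2·t). Das Integral von der Beschleunigung, mit v(0) = 2, ergibt die Geschwindigkeit: v(t) = 2·exp(2·t). Die Stammfunktion von der Geschwindigkeit ist die Position. Mit x(0) = 1 erhalten wir x(t) = exp(2·t). Mit x(t) = exp(2·t) und Einsetzen von t = log(4)/2, finden wir x = 4.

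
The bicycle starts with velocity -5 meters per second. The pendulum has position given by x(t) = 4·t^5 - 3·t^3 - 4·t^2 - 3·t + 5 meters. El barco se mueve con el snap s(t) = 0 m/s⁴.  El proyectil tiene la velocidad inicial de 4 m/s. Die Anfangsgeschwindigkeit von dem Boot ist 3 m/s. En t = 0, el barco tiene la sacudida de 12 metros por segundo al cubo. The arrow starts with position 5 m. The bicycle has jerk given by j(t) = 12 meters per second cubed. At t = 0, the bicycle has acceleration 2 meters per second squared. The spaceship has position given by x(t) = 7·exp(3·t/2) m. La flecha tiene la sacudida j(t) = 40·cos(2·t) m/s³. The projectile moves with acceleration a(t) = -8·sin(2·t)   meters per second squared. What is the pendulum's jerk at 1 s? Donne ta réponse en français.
En partant de la position x(t) = 4·t^5 - 3·t^3 - 4·t^2 - 3·t + 5, nous prenons 3 dérivées. En prenant d/dt de x(t), nous trouvons v(t) = 20·t^4 - 9·t^2 - 8·t - 3. La dérivée de la vitesse donne l'accélération: a(t) = 80·t^3 - 18·t - 8. En prenant d/dt de a(t), nous trouvons j(t) = 240·t^2 - 18. Nous avons le jerk j(t) = 240·t^2 - 18. En substituant t = 1: j(1) = 222.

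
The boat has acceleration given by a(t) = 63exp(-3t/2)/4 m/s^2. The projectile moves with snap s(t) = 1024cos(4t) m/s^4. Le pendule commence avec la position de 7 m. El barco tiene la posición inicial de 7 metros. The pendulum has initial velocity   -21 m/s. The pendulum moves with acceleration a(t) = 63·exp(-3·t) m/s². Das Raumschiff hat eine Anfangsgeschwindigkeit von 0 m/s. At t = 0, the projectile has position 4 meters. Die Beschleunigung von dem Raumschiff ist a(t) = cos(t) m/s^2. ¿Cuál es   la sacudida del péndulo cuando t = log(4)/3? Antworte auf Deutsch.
Um dies zu lösen, müssen wir 1 Ableitung unserer Gleichung für die Beschleunigung a(t) = 63·exp(-3·t) nehmen. Mit d/dt von a(t) finden wir j(t) = -189·exp(-3·t). Wir haben den Ruck j(t) = -189·exp(-3·t). Durch Einsetzen von t = log(4)/3: j(log(4)/3) = -189/4.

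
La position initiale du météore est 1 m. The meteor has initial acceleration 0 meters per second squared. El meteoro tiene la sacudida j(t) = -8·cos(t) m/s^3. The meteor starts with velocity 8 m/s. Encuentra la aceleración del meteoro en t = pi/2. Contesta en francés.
Pour résoudre ceci, nous devons prendre 1 intégrale de notre équation du jerk j(t) = -8·cos(t). La primitive du jerk, avec a(0) = 0, donne l'accélération: a(t) = -8·sin(t). En utilisant a(t) = -8·sin(t) et en substituant t = pi/2, nous trouvons a = -8.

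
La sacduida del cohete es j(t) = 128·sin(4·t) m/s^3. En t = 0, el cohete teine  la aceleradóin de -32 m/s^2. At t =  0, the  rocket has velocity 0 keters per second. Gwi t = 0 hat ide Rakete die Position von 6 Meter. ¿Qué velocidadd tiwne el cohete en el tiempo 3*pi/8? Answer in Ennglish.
We need to integrate our jerk equation j(t) = 128·sin(4·t) 2 times. The integral of jerk is acceleration. Using a(0) = -32, we get a(t) = -32·cos(4·t). The integral of acceleration is velocity. Using v(0) = 0, we get v(t) = -8·sin(4·t). We have velocity v(t) = -8·sin(4·t). Substituting t = 3*pi/8: v(3*pi/8) = 8.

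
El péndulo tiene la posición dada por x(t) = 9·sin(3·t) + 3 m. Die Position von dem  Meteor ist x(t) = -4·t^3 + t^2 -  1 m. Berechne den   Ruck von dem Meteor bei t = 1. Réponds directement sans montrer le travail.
j(1) = -24.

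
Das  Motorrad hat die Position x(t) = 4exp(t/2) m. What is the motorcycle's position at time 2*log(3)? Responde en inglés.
Using x(t) = 4·exp(t/2) and substituting t = 2*log(3), we find x = 12.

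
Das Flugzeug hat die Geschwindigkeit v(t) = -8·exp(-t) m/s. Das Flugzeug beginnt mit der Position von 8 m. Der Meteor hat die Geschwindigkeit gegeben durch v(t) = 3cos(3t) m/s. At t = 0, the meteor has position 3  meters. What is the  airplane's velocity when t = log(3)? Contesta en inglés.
From the given velocity equation v(t) = -8·exp(-t), we substitute t = log(3) to get v = -8/3.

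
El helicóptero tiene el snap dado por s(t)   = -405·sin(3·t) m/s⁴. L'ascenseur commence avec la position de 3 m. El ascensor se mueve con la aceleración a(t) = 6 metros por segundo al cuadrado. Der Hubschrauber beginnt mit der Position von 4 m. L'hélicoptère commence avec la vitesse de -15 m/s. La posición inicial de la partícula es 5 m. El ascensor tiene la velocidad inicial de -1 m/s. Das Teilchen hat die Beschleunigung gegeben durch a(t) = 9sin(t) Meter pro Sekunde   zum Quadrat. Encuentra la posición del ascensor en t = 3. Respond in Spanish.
Debemos encontrar la antiderivada de nuestra ecuación de la aceleración a(t) = 6 2 veces. Integrando la aceleración y usando la condición inicial v(0) = -1, obtenemos v(t) = 6·t - 1. Integrando la velocidad y usando la condición inicial x(0) = 3, obtenemos x(t) = 3·t^2 - t + 3. Usando x(t) = 3·t^2 - t + 3 y sustituyendo t = 3, encontramos x = 27.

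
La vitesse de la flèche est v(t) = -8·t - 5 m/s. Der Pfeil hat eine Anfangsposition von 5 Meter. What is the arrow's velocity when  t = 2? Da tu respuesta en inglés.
From the given velocity equation v(t) = -8·t - 5, we substitute t = 2 to get v = -21.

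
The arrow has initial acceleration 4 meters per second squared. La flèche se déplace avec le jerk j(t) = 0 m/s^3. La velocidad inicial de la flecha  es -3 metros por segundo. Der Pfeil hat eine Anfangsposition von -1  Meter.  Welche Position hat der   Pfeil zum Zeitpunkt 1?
Ausgehend von dem Ruck j(t) = 0, nehmen wir 3 Stammfunktionen. Mit ∫j(t)dt und Anwendung von a(0) = 4, finden wir a(t) = 4. Das Integral von der Beschleunigung ist die Geschwindigkeit. Mit v(0) = -3 erhalten wir v(t) = 4·t - 3. Durch Integration von der Geschwindigkeit und Verwendung der Anfangsbedingung x(0) = -1, erhalten wir x(t) = 2·t^2 - 3·t - 1. Wir haben die Position x(t) = 2·t^2 - 3·t - 1. Durch Einsetzen von t = 1: x(1) = -2.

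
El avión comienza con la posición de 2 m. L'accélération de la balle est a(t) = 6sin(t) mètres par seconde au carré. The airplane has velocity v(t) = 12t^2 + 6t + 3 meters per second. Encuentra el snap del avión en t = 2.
Debemos derivar nuestra ecuación de la velocidad v(t) = 12·t^2 + 6·t + 3 3 veces. Tomando d/dt de v(t), encontramos a(t) = 24·t + 6. La derivada de la aceleración da la sacudida: j(t) = 24. La derivada de la sacudida da el snap: s(t) = 0. Tenemos el snap s(t) = 0. Sustituyendo t = 2: s(2) = 0.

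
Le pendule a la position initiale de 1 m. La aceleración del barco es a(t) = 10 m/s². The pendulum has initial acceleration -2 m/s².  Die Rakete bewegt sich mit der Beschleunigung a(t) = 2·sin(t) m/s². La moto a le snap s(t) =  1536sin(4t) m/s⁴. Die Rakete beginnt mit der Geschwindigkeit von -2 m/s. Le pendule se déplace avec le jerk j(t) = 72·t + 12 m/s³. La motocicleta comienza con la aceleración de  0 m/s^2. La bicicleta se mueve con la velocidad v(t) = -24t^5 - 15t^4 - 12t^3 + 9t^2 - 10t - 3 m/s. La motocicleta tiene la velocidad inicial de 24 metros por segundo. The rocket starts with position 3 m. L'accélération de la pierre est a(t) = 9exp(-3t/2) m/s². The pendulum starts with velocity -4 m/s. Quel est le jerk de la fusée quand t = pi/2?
Nous devons dériver notre équation de l'accélération a(t) = 2·sin(t) 1 fois. En dérivant l'accélération, nous obtenons le jerk: j(t) = 2·cos(t). En utilisant j(t) = 2·cos(t) et en substituant t = pi/2, nous trouvons j = 0.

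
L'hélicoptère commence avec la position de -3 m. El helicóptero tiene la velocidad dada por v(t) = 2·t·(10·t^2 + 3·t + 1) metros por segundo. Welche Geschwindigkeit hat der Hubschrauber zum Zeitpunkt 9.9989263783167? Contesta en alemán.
Aus der Gleichung für die Geschwindigkeit v(t) = 2·t·(10·t^2 + 3·t + 1), setzen wir t = 9.9989263783167 ein und erhalten v = 20613.4279865442.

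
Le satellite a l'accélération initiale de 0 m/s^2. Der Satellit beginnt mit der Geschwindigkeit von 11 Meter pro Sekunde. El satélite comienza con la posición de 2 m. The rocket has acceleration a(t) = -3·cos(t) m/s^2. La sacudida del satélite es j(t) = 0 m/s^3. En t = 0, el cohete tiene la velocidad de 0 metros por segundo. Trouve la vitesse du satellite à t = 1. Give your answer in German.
Wir müssen das Integral unserer Gleichung für den Ruck j(t) = 0 2-mal finden. Durch Integration von dem Ruck und Verwendung der Anfangsbedingung a(0) = 0, erhalten wir a(t) = 0. Mit ∫a(t)dt und Anwendung von v(0) = 11, finden wir v(t) = 11. Mit v(t) = 11 und Einsetzen von t = 1, finden wir v = 11.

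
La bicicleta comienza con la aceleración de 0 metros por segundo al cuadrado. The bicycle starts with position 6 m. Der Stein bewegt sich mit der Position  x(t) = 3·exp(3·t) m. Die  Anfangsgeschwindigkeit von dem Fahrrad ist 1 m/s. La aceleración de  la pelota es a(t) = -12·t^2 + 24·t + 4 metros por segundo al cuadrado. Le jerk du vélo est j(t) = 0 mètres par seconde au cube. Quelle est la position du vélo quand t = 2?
Pour résoudre ceci, nous devons prendre 3 primitives de notre équation du jerk j(t) = 0. L'intégrale du jerk, avec a(0) = 0, donne l'accélération: a(t) = 0. En intégrant l'accélération et en utilisant la condition initiale v(0) = 1, nous obtenons v(t) = 1. L'intégrale de la vitesse, avec x(0) = 6, donne la position: x(t) = t + 6. De l'équation de la position x(t) = t + 6, nous substituons t = 2 pour obtenir x = 8.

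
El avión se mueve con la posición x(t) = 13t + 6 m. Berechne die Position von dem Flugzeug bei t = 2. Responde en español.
De la ecuación de la posición x(t) = 13·t + 6, sustituimos t = 2 para obtener x = 32.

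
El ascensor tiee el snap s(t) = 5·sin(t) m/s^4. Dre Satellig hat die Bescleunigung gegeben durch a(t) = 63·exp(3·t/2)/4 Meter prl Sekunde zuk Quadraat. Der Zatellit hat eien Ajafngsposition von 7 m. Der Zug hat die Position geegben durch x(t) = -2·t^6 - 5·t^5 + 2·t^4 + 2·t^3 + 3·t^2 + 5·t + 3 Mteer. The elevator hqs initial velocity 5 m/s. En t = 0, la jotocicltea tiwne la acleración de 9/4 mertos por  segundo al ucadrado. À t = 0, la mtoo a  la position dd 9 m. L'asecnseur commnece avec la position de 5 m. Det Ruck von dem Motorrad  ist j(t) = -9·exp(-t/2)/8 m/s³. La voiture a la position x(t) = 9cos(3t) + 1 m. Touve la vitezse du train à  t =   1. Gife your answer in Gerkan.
Ausgehend von der Position x(t) = -2·t^6 - 5·t^5 + 2·t^4 + 2·t^3 + 3·t^2 + 5·t + 3, nehmen wir 1 Ableitung. Die Ableitung von der Position ergibt die Geschwindigkeit: v(t) = -12·t^5 - 25·t^4 + 8·t^3 + 6·t^2 + 6·t + 5. Aus der Gleichung für die Geschwindigkeit v(t) = -12·t^5 - 25·t^4 + 8·t^3 + 6·t^2 + 6·t + 5, setzen wir t = 1 ein und erhalten v = -12.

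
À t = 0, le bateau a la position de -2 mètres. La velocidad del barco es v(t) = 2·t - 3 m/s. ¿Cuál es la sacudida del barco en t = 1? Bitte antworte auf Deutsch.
Um dies zu lösen, müssen wir 2 Ableitungen unserer Gleichung für die Geschwindigkeit v(t) = 2·t - 3 nehmen. Durch Ableiten von der Geschwindigkeit erhalten wir die Beschleunigung: a(t) = 2. Die Ableitung von der Beschleunigung ergibt den Ruck: j(t) = 0. Wir haben den Ruck j(t) = 0. Durch Einsetzen von t = 1: j(1) = 0.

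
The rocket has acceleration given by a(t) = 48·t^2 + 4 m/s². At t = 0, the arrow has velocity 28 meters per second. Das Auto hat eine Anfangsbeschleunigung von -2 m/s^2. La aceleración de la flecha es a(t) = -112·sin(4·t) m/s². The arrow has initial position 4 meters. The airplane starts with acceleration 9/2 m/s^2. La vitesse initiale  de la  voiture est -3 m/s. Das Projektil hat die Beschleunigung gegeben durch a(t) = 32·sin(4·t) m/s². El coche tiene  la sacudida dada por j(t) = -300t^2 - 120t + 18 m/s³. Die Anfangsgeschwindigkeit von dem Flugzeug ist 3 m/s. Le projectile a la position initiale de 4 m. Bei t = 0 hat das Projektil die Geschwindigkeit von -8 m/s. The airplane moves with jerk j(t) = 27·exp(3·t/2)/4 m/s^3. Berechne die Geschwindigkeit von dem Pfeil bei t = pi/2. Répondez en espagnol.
Debemos encontrar la antiderivada de nuestra ecuación de la aceleración a(t) = -112·sin(4·t) 1 vez. Integrando la aceleración y usando la condición inicial v(0) = 28, obtenemos v(t) = 28·cos(4·t). Tenemos la velocidad v(t) = 28·cos(4·t). Sustituyendo t = pi/2: v(pi/2) = 28.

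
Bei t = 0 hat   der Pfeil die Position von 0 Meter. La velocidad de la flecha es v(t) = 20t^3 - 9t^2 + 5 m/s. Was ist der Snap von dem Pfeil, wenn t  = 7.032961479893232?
Um dies zu lösen, müssen wir 3 Ableitungen unserer Gleichung für die Geschwindigkeit v(t) = 20·t^3 - 9·t^2 + 5 nehmen. Die Ableitung von der Geschwindigkeit ergibt die Beschleunigung: a(t) = 60·t^2 - 18·t. Durch Ableiten von der Beschleunigung erhalten wir den Ruck: j(t) = 120·t - 18. Durch Ableiten von dem Ruck erhalten wir den Snap: s(t) = 120. Wir haben den Snap s(t) = 120. Durch Einsetzen von t = 7.032961479893232: s(7.032961479893232) = 120.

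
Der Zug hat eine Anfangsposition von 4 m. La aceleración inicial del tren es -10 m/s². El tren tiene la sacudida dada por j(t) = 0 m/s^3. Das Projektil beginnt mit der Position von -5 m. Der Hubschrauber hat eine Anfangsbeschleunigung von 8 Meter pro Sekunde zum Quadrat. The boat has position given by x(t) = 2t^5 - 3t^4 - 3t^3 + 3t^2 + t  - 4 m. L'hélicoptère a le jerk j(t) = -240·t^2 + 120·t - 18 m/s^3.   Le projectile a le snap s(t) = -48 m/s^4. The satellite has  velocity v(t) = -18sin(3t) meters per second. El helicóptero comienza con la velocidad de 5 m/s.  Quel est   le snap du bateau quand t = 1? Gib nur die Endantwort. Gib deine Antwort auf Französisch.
s(1) = 168.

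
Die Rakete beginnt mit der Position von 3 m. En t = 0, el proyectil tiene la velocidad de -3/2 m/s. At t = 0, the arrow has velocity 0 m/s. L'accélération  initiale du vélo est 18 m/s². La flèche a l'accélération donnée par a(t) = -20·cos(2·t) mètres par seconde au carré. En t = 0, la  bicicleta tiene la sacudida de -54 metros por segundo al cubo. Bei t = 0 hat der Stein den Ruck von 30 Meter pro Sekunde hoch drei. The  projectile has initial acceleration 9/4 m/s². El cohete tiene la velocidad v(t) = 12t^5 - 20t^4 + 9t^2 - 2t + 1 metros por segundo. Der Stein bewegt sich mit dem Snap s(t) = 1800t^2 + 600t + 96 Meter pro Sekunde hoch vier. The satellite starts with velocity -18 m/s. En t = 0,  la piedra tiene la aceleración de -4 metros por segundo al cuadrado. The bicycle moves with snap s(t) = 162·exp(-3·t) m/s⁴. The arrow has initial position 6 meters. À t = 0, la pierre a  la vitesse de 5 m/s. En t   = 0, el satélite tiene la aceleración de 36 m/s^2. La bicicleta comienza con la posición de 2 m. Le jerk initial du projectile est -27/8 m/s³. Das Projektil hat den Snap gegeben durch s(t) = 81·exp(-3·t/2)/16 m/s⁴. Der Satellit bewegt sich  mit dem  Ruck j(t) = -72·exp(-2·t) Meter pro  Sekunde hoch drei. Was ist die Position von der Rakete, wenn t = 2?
Wir müssen die Stammfunktion unserer Gleichung für die Geschwindigkeit v(t) = 12·t^5 - 20·t^4 + 9·t^2 - 2·t + 1 1-mal finden. Die Stammfunktion von der Geschwindigkeit ist die Position. Mit x(0) = 3 erhalten wir x(t) = 2·t^6 - 4·t^5 + 3·t^3 - t^2 + t + 3. Wir haben die Position x(t) = 2·t^6 - 4·t^5 + 3·t^3 - t^2 + t + 3. Durch Einsetzen von t = 2: x(2) = 25.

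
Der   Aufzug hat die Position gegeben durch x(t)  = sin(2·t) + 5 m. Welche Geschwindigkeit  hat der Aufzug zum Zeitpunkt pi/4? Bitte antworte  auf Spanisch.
Para resolver esto, necesitamos tomar 1 derivada de nuestra ecuación de la posición x(t) = sin(2·t) + 5. La derivada de la posición da la velocidad: v(t) = 2·cos(2·t). De la ecuación de la velocidad v(t) = 2·cos(2·t), sustituimos t = pi/4 para obtener v = 0.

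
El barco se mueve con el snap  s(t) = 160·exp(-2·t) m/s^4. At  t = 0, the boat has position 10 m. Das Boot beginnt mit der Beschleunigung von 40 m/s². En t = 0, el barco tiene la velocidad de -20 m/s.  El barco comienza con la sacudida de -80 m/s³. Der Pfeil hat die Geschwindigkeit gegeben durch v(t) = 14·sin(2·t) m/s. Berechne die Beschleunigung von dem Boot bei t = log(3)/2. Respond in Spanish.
Para resolver esto, necesitamos tomar 2 antiderivadas de nuestra ecuación del snap s(t) = 160·exp(-2·t). Integrando el snap y usando la condición inicial j(0) = -80, obtenemos j(t) = -80·exp(-2·t). La antiderivada de la sacudida, con a(0) = 40, da la aceleración: a(t) = 40·exp(-2·t). De la ecuación de la aceleración a(t) = 40·exp(-2·t), sustituimos t = log(3)/2 para obtener a = 40/3.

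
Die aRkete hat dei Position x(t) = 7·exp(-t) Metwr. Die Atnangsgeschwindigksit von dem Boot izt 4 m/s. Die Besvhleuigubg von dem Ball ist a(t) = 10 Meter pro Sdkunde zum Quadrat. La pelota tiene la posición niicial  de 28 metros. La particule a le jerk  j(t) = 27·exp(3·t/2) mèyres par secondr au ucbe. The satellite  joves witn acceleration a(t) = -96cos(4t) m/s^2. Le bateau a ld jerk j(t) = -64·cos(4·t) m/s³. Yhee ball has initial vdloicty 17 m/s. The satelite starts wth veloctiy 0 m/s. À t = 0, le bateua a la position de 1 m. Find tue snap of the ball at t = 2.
Starting from acceleration a(t) = 10, we take 2 derivatives. Differentiating acceleration, we get jerk: j(t) = 0. Taking d/dt of j(t), we find s(t) = 0. We have snap s(t) = 0. Substituting t = 2: s(2) = 0.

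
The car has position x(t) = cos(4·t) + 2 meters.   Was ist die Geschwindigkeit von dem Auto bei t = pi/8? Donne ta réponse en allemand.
Wir müssen unsere Gleichung für die Position x(t) = cos(4·t) + 2 1-mal ableiten. Die Ableitung von der Position ergibt die Geschwindigkeit: v(t) = -4·sin(4·t). Mit v(t) = -4·sin(4·t) und Einsetzen von t = pi/8, finden wir v = -4.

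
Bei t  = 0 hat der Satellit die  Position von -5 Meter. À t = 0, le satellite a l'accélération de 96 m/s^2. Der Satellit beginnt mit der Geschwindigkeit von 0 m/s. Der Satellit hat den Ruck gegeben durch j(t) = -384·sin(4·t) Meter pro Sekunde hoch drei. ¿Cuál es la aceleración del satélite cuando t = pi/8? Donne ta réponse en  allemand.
Wir müssen die Stammfunktion unserer Gleichung für den Ruck j(t) = -384·sin(4·t) 1-mal finden. Das Integral von dem Ruck ist die Beschleunigung. Mit a(0) = 96 erhalten wir a(t) = 96·cos(4·t). Mit a(t) = 96·cos(4·t) und Einsetzen von t = pi/8, finden wir a = 0.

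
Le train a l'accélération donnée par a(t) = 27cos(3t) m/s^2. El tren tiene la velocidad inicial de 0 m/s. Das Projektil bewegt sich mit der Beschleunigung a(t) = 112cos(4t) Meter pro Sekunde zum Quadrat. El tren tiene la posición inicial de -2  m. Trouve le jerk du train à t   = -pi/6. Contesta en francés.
Nous devons dériver notre équation de l'accélération a(t) = 27·cos(3·t) 1 fois. La dérivée de l'accélération donne le jerk: j(t) = -81·sin(3·t). En utilisant j(t) = -81·sin(3·t) et en substituant t = -pi/6, nous trouvons j = 81.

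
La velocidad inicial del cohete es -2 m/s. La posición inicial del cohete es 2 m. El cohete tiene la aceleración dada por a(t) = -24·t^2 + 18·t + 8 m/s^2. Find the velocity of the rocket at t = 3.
To find the answer, we compute 1 antiderivative of a(t) = -24·t^2 + 18·t + 8. Finding the integral of a(t) and using v(0) = -2: v(t) = -8·t^3 + 9·t^2 + 8·t - 2. Using v(t) = -8·t^3 + 9·t^2 + 8·t - 2 and substituting t = 3, we find v = -113.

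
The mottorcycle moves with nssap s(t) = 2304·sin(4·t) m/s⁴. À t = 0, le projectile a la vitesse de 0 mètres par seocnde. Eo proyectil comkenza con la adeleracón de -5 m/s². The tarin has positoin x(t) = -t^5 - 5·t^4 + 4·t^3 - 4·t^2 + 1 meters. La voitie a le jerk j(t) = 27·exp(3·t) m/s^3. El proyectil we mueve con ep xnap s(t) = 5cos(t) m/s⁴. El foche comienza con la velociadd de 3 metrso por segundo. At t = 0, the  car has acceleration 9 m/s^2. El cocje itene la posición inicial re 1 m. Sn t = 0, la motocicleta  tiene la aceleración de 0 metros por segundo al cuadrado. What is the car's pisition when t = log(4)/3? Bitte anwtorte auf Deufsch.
Um dies zu lösen, müssen wir 3 Stammfunktionen unserer Gleichung für den Ruck j(t) = 27·exp(3·t) finden. Das Integral von dem Ruck ist die Beschleunigung. Mit a(0) = 9 erhalten wir a(t) = 9·exp(3·t). Mit ∫a(t)dt und Anwendung von v(0) = 3, finden wir v(t) = 3·exp(3·t). Die Stammfunktion von der Geschwindigkeit, mit x(0) = 1, ergibt die Position: x(t) = exp(3·t). Mit x(t) = exp(3·t) und Einsetzen von t = log(4)/3, finden wir x = 4.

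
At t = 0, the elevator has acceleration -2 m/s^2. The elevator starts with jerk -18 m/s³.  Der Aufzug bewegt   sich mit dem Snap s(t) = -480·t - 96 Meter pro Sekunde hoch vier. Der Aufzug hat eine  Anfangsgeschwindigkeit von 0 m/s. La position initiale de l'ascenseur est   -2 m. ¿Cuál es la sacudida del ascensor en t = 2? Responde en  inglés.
Starting from snap s(t) = -480·t - 96, we take 1 integral. Finding the integral of s(t) and using j(0) = -18: j(t) = -240·t^2 - 96·t - 18. From the given jerk equation j(t) = -240·t^2 - 96·t - 18, we substitute t = 2 to get j = -1170.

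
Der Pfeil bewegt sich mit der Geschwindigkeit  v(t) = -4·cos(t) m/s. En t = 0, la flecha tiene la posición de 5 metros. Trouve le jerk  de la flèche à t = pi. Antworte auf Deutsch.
Wir müssen unsere Gleichung für die Geschwindigkeit v(t) = -4·cos(t) 2-mal ableiten. Mit d/dt von v(t) finden wir a(t) = 4·sin(t). Durch Ableiten von der Beschleunigung erhalten wir den Ruck: j(t) = 4·cos(t). Wir haben den Ruck j(t) = 4·cos(t). Durch Einsetzen von t = pi: j(pi) = -4.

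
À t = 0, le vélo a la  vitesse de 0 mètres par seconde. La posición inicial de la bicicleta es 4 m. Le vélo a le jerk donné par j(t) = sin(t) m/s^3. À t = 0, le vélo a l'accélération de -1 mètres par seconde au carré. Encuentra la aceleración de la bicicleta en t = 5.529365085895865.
Necesitamos integrar nuestra ecuación de la sacudida j(t) = sin(t) 1 vez. La integral de la sacudida, con a(0) = -1, da la aceleración: a(t) = -cos(t). De la ecuación de la aceleración a(t) = -cos(t), sustituimos t = 5.529365085895865 para obtener a = -0.729079525148478.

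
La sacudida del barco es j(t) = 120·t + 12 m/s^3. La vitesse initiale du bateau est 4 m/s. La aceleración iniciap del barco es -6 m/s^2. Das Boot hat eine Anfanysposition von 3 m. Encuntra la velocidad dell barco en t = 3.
Para resolver esto, necesitamos tomar 2 antiderivadas de nuestra ecuación de la sacudida j(t) = 120·t + 12. Integrando la sacudida y usando la condición inicial a(0) = -6, obtenemos a(t) = 60·t^2 + 12·t - 6. La antiderivada de la aceleración, con v(0) = 4, da la velocidad: v(t) = 20·t^3 + 6·t^2 - 6·t + 4. Tenemos la velocidad v(t) = 20·t^3 + 6·t^2 - 6·t + 4. Sustituyendo t = 3: v(3) = 580.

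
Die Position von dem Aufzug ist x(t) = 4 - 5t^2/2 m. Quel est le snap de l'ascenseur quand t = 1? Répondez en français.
Nous devons dériver notre équation de la position x(t) = 4 - 5·t^2/2 4 fois. En dérivant la position, nous obtenons la vitesse: v(t) = -5·t. La dérivée de la vitesse donne l'accélération: a(t) = -5. En dérivant l'accélération, nous obtenons le jerk: j(t) = 0. La dérivée du jerk donne le snap: s(t) = 0. Nous avons le snap s(t) = 0. En substituant t = 1: s(1) = 0.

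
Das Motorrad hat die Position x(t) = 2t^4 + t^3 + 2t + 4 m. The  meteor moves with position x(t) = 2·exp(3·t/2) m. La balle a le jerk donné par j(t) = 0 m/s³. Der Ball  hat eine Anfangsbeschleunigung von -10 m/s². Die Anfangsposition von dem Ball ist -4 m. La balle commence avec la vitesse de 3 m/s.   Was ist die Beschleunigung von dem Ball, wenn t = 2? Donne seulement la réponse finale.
Die Antwort ist -10.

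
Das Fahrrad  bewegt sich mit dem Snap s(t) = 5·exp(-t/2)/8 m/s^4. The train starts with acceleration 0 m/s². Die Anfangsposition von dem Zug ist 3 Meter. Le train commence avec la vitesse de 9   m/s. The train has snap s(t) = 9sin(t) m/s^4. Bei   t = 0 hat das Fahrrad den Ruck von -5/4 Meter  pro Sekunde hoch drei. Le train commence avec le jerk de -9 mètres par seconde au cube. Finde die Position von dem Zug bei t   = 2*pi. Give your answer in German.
Wir müssen unsere Gleichung für den Snap s(t) = 9·sin(t) 4-mal integrieren. Die Stammfunktion von dem Snap ist der Ruck. Mit j(0) = -9 erhalten wir j(t) = -9·cos(t). Das Integral von dem Ruck ist die Beschleunigung. Mit a(0) = 0 erhalten wir a(t) = -9·sin(t). Mit ∫a(t)dt und Anwendung von v(0) = 9, finden wir v(t) = 9·cos(t). Mit ∫v(t)dt und Anwendung von x(0) = 3, finden wir x(t) = 9·sin(t) + 3. Aus der Gleichung für die Position x(t) = 9·sin(t) + 3, setzen wir t = 2*pi ein und erhalten x = 3.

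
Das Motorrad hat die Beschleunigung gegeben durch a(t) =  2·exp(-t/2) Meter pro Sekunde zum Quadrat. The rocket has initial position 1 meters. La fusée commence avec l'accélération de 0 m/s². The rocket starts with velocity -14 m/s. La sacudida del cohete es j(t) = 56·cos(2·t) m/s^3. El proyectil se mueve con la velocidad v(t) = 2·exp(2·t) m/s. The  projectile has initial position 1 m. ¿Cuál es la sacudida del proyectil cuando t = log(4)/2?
Partiendo de la velocidad v(t) = 2·exp(2·t), tomamos 2 derivadas. Tomando d/dt de v(t), encontramos a(t) = 4·exp(2·t). Derivando la aceleración, obtenemos la sacudida: j(t) = 8·exp(2·t). Usando j(t) = 8·exp(2·t) y sustituyendo t = log(4)/2, encontramos j = 32.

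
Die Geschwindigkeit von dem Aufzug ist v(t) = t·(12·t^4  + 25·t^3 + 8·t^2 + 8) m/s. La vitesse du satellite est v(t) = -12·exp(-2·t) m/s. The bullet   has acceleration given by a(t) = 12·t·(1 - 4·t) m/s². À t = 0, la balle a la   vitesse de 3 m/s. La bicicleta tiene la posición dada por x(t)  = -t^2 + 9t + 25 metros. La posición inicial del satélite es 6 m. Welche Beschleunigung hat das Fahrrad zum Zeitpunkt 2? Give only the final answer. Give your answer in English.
The answer is -2.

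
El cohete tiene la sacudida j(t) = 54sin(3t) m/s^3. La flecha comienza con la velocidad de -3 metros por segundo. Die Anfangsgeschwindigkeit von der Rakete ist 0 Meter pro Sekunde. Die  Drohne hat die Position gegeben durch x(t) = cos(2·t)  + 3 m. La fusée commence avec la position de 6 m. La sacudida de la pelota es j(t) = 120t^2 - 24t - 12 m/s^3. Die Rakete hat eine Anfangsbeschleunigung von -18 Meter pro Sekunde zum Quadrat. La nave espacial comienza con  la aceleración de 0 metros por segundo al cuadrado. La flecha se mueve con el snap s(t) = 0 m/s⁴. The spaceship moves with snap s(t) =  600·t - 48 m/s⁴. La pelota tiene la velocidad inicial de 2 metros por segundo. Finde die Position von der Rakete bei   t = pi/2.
Um dies zu lösen, müssen wir 3 Stammfunktionen unserer Gleichung für den Ruck j(t) = 54·sin(3·t) finden. Mit ∫j(t)dt und Anwendung von a(0) = -18, finden wir a(t) = -18·cos(3·t). Die Stammfunktion von der Beschleunigung ist die Geschwindigkeit. Mit v(0) = 0 erhalten wir v(t) = -6·sin(3·t). Mit ∫v(t)dt und Anwendung von x(0) = 6, finden wir x(t) = 2·cos(3·t) + 4. Wir haben die Position x(t) = 2·cos(3·t) + 4. Durch Einsetzen von t = pi/2: x(pi/2) = 4.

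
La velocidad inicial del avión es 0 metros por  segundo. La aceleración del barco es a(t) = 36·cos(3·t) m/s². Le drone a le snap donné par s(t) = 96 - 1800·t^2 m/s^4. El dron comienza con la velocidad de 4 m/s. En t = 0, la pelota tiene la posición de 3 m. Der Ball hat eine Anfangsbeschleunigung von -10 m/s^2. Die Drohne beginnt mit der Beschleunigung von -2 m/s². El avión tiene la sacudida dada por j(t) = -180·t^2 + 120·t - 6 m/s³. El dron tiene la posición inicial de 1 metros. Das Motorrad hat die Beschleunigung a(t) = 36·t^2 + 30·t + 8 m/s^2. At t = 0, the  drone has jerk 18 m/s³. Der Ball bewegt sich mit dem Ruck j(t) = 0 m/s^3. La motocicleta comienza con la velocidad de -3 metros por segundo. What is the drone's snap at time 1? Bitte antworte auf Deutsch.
Aus der Gleichung für den Snap s(t) = 96 - 1800·t^2, setzen wir t = 1 ein und erhalten s = -1704.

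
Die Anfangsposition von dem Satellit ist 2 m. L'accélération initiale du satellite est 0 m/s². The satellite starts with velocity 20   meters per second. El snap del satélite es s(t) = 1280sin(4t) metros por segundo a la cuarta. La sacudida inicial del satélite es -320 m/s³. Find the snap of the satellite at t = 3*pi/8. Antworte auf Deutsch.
Mit s(t) = 1280·sin(4·t) und Einsetzen von t = 3*pi/8, finden wir s = -1280.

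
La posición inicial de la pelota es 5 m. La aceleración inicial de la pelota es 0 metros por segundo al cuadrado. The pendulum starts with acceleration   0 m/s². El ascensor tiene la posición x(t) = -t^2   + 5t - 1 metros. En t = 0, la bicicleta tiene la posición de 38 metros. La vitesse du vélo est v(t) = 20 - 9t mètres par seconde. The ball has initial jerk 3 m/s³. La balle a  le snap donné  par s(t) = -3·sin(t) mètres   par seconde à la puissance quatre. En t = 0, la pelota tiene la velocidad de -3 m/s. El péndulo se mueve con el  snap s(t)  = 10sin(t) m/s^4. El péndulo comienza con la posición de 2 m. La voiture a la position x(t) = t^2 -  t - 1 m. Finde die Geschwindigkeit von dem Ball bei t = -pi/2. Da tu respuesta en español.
Necesitamos integrar nuestra ecuación del snap s(t) = -3·sin(t) 3 veces. La integral del snap, con j(0) = 3, da la sacudida: j(t) = 3·cos(t). Tomando ∫j(t)dt y aplicando a(0) = 0, encontramos a(t) = 3·sin(t). La integral de la aceleración es la velocidad. Usando v(0) = -3, obtenemos v(t) = -3·cos(t). Usando v(t) = -3·cos(t) y sustituyendo t = -pi/2, encontramos v = 0.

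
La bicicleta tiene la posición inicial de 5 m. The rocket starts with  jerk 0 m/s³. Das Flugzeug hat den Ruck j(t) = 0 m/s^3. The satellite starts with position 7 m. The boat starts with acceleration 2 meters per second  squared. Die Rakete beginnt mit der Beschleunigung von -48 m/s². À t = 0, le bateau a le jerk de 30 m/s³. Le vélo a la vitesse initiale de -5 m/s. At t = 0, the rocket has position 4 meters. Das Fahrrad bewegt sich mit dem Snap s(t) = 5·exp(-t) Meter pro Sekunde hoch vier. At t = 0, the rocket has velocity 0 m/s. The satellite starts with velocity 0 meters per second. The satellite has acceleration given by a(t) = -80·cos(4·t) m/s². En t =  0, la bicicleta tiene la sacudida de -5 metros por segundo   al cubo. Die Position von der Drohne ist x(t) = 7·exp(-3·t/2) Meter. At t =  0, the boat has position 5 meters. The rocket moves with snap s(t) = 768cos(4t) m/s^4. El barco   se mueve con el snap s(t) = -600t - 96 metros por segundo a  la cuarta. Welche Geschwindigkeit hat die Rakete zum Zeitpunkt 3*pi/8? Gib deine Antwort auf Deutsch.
Wir müssen die Stammfunktion unserer Gleichung für den Snap s(t) = 768·cos(4·t) 3-mal finden. Durch Integration von dem Snap und Verwendung der Anfangsbedingung j(0) = 0, erhalten wir j(t) = 192·sin(4·t). Durch Integration von dem Ruck und Verwendung der Anfangsbedingung a(0) = -48, erhalten wir a(t) = -48·cos(4·t). Durch Integration von der Beschleunigung und Verwendung der Anfangsbedingung v(0) = 0, erhalten wir v(t) = -12·sin(4·t). Wir haben die Geschwindigkeit v(t) = -12·sin(4·t). Durch Einsetzen von t = 3*pi/8: v(3*pi/8) = 12.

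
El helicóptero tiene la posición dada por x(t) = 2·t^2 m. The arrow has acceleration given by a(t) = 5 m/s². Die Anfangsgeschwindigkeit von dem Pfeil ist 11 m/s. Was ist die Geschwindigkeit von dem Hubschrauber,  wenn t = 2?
Wir müssen unsere Gleichung für die Position x(t) = 2·t^2 1-mal ableiten. Durch Ableiten von der Position erhalten wir die Geschwindigkeit: v(t) = 4·t. Aus der Gleichung für die Geschwindigkeit v(t) = 4·t, setzen wir t = 2 ein und erhalten v = 8.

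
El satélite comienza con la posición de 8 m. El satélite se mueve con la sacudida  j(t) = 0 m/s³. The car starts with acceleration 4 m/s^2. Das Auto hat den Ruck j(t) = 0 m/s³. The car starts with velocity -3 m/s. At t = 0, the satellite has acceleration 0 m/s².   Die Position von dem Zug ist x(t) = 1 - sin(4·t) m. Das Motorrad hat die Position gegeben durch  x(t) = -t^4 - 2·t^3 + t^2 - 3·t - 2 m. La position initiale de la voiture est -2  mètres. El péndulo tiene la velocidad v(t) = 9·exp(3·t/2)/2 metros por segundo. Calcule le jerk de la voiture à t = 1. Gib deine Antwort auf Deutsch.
Aus der Gleichung für den Ruck j(t) = 0, setzen wir t = 1 ein und erhalten j = 0.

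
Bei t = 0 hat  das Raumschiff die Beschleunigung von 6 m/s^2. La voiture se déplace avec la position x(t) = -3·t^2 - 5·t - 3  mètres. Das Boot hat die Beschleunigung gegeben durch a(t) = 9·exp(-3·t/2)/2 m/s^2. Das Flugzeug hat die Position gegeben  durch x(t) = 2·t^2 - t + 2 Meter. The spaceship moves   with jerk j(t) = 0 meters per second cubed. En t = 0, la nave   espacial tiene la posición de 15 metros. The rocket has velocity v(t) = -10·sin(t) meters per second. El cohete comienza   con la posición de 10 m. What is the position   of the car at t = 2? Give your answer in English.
We have position x(t) = -3·t^2 - 5·t - 3. Substituting t = 2: x(2) = -25.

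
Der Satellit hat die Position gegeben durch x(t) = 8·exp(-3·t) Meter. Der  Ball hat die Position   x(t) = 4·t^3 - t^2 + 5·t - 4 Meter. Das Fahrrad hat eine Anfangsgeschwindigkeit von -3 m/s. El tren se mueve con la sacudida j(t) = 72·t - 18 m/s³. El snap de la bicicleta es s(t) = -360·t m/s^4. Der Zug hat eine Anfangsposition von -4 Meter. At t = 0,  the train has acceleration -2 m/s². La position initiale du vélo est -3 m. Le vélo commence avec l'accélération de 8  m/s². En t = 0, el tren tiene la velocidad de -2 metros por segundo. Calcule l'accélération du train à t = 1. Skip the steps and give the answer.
a(1) = 16.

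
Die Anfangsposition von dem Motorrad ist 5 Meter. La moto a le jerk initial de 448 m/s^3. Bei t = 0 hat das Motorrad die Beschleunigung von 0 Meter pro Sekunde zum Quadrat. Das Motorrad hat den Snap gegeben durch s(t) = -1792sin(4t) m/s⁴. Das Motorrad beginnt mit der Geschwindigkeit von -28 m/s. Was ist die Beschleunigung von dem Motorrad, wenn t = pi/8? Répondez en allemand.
Um dies zu lösen, müssen wir 2 Integrale unserer Gleichung für den Snap s(t) = -1792·sin(4·t) finden. Das Integral von dem Snap ist der Ruck. Mit j(0) = 448 erhalten wir j(t) = 448·cos(4·t). Mit ∫j(t)dt und Anwendung von a(0) = 0, finden wir a(t) = 112·sin(4·t). Mit a(t) = 112·sin(4·t) und Einsetzen von t = pi/8, finden wir a = 112.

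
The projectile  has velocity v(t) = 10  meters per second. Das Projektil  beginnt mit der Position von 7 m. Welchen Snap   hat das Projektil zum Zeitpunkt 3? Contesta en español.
Debemos derivar nuestra ecuación de la velocidad v(t) = 10 3 veces. Derivando la velocidad, obtenemos la aceleración: a(t) = 0. Derivando la aceleración, obtenemos la sacudida: j(t) = 0. La derivada de la sacudida da el snap: s(t) = 0. Tenemos el snap s(t) = 0. Sustituyendo t = 3: s(3) = 0.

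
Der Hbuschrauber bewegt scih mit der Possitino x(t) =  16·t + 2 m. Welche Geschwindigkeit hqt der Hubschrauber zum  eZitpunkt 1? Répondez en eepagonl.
Debemos derivar nuestra ecuación de la posición x(t) = 16·t + 2 1 vez. Derivando la posición, obtenemos la velocidad: v(t) = 16. Usando v(t) = 16 y sustituyendo t = 1, encontramos v = 16.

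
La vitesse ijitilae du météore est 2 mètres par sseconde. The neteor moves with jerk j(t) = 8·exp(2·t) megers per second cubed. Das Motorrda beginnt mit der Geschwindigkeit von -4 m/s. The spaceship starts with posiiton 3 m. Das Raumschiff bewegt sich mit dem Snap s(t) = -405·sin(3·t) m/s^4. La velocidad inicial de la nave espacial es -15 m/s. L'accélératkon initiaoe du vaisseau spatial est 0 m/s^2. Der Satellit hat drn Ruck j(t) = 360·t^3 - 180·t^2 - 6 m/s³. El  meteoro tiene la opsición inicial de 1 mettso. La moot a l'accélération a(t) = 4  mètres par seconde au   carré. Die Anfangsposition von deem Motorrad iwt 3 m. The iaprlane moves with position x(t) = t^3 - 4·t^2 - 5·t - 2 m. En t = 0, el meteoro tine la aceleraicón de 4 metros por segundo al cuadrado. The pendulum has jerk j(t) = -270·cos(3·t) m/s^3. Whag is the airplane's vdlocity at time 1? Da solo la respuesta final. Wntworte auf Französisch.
v(1) = -10.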